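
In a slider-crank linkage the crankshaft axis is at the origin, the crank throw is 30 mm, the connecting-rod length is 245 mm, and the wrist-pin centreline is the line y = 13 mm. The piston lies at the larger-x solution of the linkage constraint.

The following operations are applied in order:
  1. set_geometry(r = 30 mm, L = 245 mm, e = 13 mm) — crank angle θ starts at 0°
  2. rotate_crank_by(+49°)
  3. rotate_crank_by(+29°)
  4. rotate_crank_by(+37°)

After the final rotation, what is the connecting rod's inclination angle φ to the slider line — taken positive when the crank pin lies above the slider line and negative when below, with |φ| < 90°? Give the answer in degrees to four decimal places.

3.3202

set_geometry: r = 30 mm, L = 245 mm, e = 13 mm; θ ← 0°
rotate_crank_by(+49°): θ ← 0° +49° = 49°
rotate_crank_by(+29°): θ ← 49° +29° = 78°
rotate_crank_by(+37°): θ ← 78° +37° = 115°
crank pin P = (r cos θ, r sin θ) = (-12.678548, 27.189234)
h = r sin θ − e = 27.189234 − 13 = 14.189234
sin φ = h / L = 14.189234 / 245 = 0.05791524
φ = arcsin(0.05791524) = 3.320157°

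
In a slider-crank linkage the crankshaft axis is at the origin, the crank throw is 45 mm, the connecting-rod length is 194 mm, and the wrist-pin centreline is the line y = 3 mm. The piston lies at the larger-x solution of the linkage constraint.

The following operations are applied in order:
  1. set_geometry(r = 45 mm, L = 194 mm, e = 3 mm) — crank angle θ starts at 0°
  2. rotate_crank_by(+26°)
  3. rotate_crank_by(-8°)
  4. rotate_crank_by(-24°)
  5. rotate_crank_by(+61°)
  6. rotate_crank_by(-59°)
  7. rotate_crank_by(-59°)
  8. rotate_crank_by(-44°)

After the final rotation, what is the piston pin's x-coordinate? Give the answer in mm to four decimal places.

set_geometry: r = 45 mm, L = 194 mm, e = 3 mm; θ ← 0°
rotate_crank_by(+26°): θ ← 0° +26° = 26°
rotate_crank_by(-8°): θ ← 26° -8° = 18°
rotate_crank_by(-24°): θ ← 18° -24° = -6°
rotate_crank_by(+61°): θ ← -6° +61° = 55°
rotate_crank_by(-59°): θ ← 55° -59° = -4°
rotate_crank_by(-59°): θ ← -4° -59° = -63°
rotate_crank_by(-44°): θ ← -63° -44° = -107°
crank pin P = (r cos θ, r sin θ) = (-13.156727, -43.033714)
h = r sin θ − e = -43.033714 − 3 = -46.033714
x = r cos θ + √(L² − h²) = -13.156727 + √(37636.0 − 2119.1028) = -13.156727 + 188.459272 = 175.302545

175.3025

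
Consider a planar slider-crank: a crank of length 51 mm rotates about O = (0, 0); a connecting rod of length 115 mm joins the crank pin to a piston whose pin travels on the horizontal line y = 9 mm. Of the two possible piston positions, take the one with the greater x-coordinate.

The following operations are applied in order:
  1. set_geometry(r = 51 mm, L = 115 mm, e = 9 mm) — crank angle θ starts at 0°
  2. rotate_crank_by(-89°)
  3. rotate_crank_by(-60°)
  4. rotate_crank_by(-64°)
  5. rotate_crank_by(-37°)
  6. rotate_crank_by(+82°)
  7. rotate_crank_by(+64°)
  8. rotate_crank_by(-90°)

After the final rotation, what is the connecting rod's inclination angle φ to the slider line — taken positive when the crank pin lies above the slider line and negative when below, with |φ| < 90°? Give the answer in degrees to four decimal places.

1.6633

set_geometry: r = 51 mm, L = 115 mm, e = 9 mm; θ ← 0°
rotate_crank_by(-89°): θ ← 0° -89° = -89°
rotate_crank_by(-60°): θ ← -89° -60° = -149°
rotate_crank_by(-64°): θ ← -149° -64° = -213°
rotate_crank_by(-37°): θ ← -213° -37° = -250°
rotate_crank_by(+82°): θ ← -250° +82° = -168°
rotate_crank_by(+64°): θ ← -168° +64° = -104°
rotate_crank_by(-90°): θ ← -104° -90° = -194°
crank pin P = (r cos θ, r sin θ) = (-49.485082, 12.338017)
h = r sin θ − e = 12.338017 − 9 = 3.338017
sin φ = h / L = 3.338017 / 115 = 0.02902623
φ = arcsin(0.02902623) = 1.663314°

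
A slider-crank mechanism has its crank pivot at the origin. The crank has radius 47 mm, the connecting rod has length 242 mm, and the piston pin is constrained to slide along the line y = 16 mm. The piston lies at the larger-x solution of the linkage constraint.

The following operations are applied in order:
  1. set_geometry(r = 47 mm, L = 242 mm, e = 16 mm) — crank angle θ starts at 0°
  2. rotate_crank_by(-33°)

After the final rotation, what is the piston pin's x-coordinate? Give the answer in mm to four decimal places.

277.8155

set_geometry: r = 47 mm, L = 242 mm, e = 16 mm; θ ← 0°
rotate_crank_by(-33°): θ ← 0° -33° = -33°
crank pin P = (r cos θ, r sin θ) = (39.417517, -25.598035)
h = r sin θ − e = -25.598035 − 16 = -41.598035
x = r cos θ + √(L² − h²) = 39.417517 + √(58564.0 − 1730.3965) = 39.417517 + 238.397994 = 277.815511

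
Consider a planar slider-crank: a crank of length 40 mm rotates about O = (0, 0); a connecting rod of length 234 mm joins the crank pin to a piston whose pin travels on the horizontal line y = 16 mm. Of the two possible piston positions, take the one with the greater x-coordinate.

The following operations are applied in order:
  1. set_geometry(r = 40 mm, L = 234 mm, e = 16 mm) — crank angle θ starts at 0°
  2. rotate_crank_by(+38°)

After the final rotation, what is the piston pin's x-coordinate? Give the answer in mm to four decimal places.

set_geometry: r = 40 mm, L = 234 mm, e = 16 mm; θ ← 0°
rotate_crank_by(+38°): θ ← 0° +38° = 38°
crank pin P = (r cos θ, r sin θ) = (31.520430, 24.626459)
h = r sin θ − e = 24.626459 − 16 = 8.626459
x = r cos θ + √(L² − h²) = 31.520430 + √(54756.0 − 74.4158) = 31.520430 + 233.840938 = 265.361368

265.3614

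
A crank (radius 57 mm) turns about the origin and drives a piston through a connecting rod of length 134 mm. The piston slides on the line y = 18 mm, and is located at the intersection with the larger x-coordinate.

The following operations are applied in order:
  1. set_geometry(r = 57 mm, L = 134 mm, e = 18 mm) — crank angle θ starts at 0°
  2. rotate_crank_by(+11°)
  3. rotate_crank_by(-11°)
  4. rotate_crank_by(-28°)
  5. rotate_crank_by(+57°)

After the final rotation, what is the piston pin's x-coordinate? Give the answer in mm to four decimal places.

183.5065

set_geometry: r = 57 mm, L = 134 mm, e = 18 mm; θ ← 0°
rotate_crank_by(+11°): θ ← 0° +11° = 11°
rotate_crank_by(-11°): θ ← 11° -11° = 0°
rotate_crank_by(-28°): θ ← 0° -28° = -28°
rotate_crank_by(+57°): θ ← -28° +57° = 29°
crank pin P = (r cos θ, r sin θ) = (49.853323, 27.634148)
h = r sin θ − e = 27.634148 − 18 = 9.634148
x = r cos θ + √(L² − h²) = 49.853323 + √(17956.0 − 92.8168) = 49.853323 + 133.653220 = 183.506543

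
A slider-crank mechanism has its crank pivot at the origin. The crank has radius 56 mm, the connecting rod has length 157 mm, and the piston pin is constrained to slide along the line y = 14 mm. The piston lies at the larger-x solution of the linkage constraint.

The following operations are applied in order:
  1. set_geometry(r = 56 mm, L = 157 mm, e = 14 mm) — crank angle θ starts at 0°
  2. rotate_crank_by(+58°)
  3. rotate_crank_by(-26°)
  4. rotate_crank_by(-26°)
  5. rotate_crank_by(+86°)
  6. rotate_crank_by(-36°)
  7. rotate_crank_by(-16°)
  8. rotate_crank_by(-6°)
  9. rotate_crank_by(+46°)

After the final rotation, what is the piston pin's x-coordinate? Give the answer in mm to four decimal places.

161.2358

set_geometry: r = 56 mm, L = 157 mm, e = 14 mm; θ ← 0°
rotate_crank_by(+58°): θ ← 0° +58° = 58°
rotate_crank_by(-26°): θ ← 58° -26° = 32°
rotate_crank_by(-26°): θ ← 32° -26° = 6°
rotate_crank_by(+86°): θ ← 6° +86° = 92°
rotate_crank_by(-36°): θ ← 92° -36° = 56°
rotate_crank_by(-16°): θ ← 56° -16° = 40°
rotate_crank_by(-6°): θ ← 40° -6° = 34°
rotate_crank_by(+46°): θ ← 34° +46° = 80°
crank pin P = (r cos θ, r sin θ) = (9.724298, 55.149234)
h = r sin θ − e = 55.149234 − 14 = 41.149234
x = r cos θ + √(L² − h²) = 9.724298 + √(24649.0 − 1693.2595) = 9.724298 + 151.511519 = 161.235817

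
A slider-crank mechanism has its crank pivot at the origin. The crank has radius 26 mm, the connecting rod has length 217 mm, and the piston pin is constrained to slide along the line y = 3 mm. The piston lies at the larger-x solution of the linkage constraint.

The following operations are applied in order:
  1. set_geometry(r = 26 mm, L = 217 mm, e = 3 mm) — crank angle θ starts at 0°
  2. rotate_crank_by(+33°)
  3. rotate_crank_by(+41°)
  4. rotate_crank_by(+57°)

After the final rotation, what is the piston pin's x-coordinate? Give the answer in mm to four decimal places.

set_geometry: r = 26 mm, L = 217 mm, e = 3 mm; θ ← 0°
rotate_crank_by(+33°): θ ← 0° +33° = 33°
rotate_crank_by(+41°): θ ← 33° +41° = 74°
rotate_crank_by(+57°): θ ← 74° +57° = 131°
crank pin P = (r cos θ, r sin θ) = (-17.057535, 19.622449)
h = r sin θ − e = 19.622449 − 3 = 16.622449
x = r cos θ + √(L² − h²) = -17.057535 + √(47089.0 − 276.3058) = -17.057535 + 216.362414 = 199.304879

199.3049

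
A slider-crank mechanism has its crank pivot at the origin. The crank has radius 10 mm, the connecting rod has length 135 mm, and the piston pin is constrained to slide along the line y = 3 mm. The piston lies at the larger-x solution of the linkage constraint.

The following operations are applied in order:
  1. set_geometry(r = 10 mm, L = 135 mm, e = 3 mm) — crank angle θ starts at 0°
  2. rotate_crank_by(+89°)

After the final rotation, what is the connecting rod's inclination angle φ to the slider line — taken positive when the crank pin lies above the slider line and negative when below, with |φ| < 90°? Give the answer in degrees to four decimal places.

2.9716

set_geometry: r = 10 mm, L = 135 mm, e = 3 mm; θ ← 0°
rotate_crank_by(+89°): θ ← 0° +89° = 89°
crank pin P = (r cos θ, r sin θ) = (0.174524, 9.998477)
h = r sin θ − e = 9.998477 − 3 = 6.998477
sin φ = h / L = 6.998477 / 135 = 0.05184057
φ = arcsin(0.05184057) = 2.971578°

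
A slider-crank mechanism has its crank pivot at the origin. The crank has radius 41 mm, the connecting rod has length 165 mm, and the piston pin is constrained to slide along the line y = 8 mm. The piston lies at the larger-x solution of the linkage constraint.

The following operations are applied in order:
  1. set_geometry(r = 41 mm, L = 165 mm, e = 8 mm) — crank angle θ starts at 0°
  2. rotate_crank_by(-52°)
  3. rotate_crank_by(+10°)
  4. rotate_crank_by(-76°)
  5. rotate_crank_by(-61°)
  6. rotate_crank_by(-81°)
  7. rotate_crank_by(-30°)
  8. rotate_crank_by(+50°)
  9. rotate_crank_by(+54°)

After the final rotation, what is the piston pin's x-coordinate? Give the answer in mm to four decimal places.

set_geometry: r = 41 mm, L = 165 mm, e = 8 mm; θ ← 0°
rotate_crank_by(-52°): θ ← 0° -52° = -52°
rotate_crank_by(+10°): θ ← -52° +10° = -42°
rotate_crank_by(-76°): θ ← -42° -76° = -118°
rotate_crank_by(-61°): θ ← -118° -61° = -179°
rotate_crank_by(-81°): θ ← -179° -81° = -260°
rotate_crank_by(-30°): θ ← -260° -30° = -290°
rotate_crank_by(+50°): θ ← -290° +50° = -240°
rotate_crank_by(+54°): θ ← -240° +54° = -186°
crank pin P = (r cos θ, r sin θ) = (-40.775398, 4.285667)
h = r sin θ − e = 4.285667 − 8 = -3.714333
x = r cos θ + √(L² − h²) = -40.775398 + √(27225.0 − 13.7963) = -40.775398 + 164.958188 = 124.182790

124.1828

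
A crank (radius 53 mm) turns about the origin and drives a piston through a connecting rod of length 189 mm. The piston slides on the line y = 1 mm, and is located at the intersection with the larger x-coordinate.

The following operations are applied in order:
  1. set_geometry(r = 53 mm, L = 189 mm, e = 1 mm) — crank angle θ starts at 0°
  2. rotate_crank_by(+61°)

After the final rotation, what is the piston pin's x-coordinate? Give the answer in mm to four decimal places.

set_geometry: r = 53 mm, L = 189 mm, e = 1 mm; θ ← 0°
rotate_crank_by(+61°): θ ← 0° +61° = 61°
crank pin P = (r cos θ, r sin θ) = (25.694910, 46.354844)
h = r sin θ − e = 46.354844 − 1 = 45.354844
x = r cos θ + √(L² − h²) = 25.694910 + √(35721.0 − 2057.0619) = 25.694910 + 183.477350 = 209.172260

209.1723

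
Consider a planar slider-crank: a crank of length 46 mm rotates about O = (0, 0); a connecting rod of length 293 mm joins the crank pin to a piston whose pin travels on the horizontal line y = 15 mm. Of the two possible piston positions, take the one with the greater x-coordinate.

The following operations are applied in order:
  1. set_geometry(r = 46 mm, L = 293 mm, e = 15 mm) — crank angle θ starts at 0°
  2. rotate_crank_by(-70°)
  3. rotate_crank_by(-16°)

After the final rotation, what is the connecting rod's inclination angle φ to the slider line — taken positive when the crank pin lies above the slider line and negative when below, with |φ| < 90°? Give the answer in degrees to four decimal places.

-11.9940

set_geometry: r = 46 mm, L = 293 mm, e = 15 mm; θ ← 0°
rotate_crank_by(-70°): θ ← 0° -70° = -70°
rotate_crank_by(-16°): θ ← -70° -16° = -86°
crank pin P = (r cos θ, r sin θ) = (3.208798, -45.887946)
h = r sin θ − e = -45.887946 − 15 = -60.887946
sin φ = h / L = -60.887946 / 293 = -0.20780869
φ = arcsin(-0.20780869) = -11.993967°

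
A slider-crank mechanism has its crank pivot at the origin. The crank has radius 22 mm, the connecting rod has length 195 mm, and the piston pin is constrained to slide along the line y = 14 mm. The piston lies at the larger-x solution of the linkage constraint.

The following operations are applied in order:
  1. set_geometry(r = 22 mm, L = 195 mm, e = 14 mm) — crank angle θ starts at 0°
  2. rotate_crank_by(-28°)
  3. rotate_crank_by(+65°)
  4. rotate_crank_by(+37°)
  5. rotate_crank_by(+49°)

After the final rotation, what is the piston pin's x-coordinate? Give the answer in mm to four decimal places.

182.9671

set_geometry: r = 22 mm, L = 195 mm, e = 14 mm; θ ← 0°
rotate_crank_by(-28°): θ ← 0° -28° = -28°
rotate_crank_by(+65°): θ ← -28° +65° = 37°
rotate_crank_by(+37°): θ ← 37° +37° = 74°
rotate_crank_by(+49°): θ ← 74° +49° = 123°
crank pin P = (r cos θ, r sin θ) = (-11.982059, 18.450752)
h = r sin θ − e = 18.450752 − 14 = 4.450752
x = r cos θ + √(L² − h²) = -11.982059 + √(38025.0 − 19.8092) = -11.982059 + 194.949201 = 182.967142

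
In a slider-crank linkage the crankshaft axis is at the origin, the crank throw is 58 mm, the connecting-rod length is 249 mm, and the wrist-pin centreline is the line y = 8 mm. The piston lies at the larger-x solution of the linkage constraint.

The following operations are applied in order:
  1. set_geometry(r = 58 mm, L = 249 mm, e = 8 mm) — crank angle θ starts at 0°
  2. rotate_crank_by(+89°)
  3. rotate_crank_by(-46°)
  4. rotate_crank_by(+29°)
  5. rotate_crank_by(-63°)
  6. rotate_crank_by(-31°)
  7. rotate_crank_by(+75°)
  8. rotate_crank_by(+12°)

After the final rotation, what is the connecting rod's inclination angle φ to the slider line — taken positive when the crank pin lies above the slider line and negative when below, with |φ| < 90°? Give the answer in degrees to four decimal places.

10.3103

set_geometry: r = 58 mm, L = 249 mm, e = 8 mm; θ ← 0°
rotate_crank_by(+89°): θ ← 0° +89° = 89°
rotate_crank_by(-46°): θ ← 89° -46° = 43°
rotate_crank_by(+29°): θ ← 43° +29° = 72°
rotate_crank_by(-63°): θ ← 72° -63° = 9°
rotate_crank_by(-31°): θ ← 9° -31° = -22°
rotate_crank_by(+75°): θ ← -22° +75° = 53°
rotate_crank_by(+12°): θ ← 53° +12° = 65°
crank pin P = (r cos θ, r sin θ) = (24.511859, 52.565852)
h = r sin θ − e = 52.565852 − 8 = 44.565852
sin φ = h / L = 44.565852 / 249 = 0.17897932
φ = arcsin(0.17897932) = 10.310314°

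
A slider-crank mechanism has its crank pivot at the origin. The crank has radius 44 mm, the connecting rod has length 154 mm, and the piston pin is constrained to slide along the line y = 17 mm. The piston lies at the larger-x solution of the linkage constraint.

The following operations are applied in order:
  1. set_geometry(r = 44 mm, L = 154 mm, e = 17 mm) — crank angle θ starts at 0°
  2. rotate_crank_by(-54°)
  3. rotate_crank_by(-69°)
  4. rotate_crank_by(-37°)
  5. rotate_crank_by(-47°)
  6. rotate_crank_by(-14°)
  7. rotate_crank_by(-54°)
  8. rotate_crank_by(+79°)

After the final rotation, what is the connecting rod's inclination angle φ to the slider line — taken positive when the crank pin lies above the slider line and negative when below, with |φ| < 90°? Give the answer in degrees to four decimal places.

-1.8129

set_geometry: r = 44 mm, L = 154 mm, e = 17 mm; θ ← 0°
rotate_crank_by(-54°): θ ← 0° -54° = -54°
rotate_crank_by(-69°): θ ← -54° -69° = -123°
rotate_crank_by(-37°): θ ← -123° -37° = -160°
rotate_crank_by(-47°): θ ← -160° -47° = -207°
rotate_crank_by(-14°): θ ← -207° -14° = -221°
rotate_crank_by(-54°): θ ← -221° -54° = -275°
rotate_crank_by(+79°): θ ← -275° +79° = -196°
crank pin P = (r cos θ, r sin θ) = (-42.295515, 12.128044)
h = r sin θ − e = 12.128044 − 17 = -4.871956
sin φ = h / L = -4.871956 / 154 = -0.03163608
φ = arcsin(-0.03163608) = -1.812916°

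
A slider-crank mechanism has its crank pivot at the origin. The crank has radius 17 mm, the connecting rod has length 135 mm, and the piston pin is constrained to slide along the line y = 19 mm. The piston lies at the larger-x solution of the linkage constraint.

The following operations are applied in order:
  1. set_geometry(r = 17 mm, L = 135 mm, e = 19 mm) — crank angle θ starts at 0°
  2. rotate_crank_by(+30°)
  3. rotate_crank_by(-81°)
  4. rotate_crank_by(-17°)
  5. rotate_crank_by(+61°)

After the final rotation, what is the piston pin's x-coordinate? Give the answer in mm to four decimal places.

150.2186

set_geometry: r = 17 mm, L = 135 mm, e = 19 mm; θ ← 0°
rotate_crank_by(+30°): θ ← 0° +30° = 30°
rotate_crank_by(-81°): θ ← 30° -81° = -51°
rotate_crank_by(-17°): θ ← -51° -17° = -68°
rotate_crank_by(+61°): θ ← -68° +61° = -7°
crank pin P = (r cos θ, r sin θ) = (16.873285, -2.071779)
h = r sin θ − e = -2.071779 − 19 = -21.071779
x = r cos θ + √(L² − h²) = 16.873285 + √(18225.0 − 444.0199) = 16.873285 + 133.345342 = 150.218626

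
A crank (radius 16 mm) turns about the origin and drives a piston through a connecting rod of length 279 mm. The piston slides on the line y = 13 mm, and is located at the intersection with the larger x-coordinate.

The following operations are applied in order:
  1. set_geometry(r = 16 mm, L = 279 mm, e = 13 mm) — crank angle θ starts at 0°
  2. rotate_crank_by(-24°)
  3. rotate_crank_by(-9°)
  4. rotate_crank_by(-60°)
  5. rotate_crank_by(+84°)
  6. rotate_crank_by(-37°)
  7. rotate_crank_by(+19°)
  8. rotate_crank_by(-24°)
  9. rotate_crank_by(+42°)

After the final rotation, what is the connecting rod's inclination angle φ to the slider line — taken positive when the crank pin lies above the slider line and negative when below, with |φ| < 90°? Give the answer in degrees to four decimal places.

set_geometry: r = 16 mm, L = 279 mm, e = 13 mm; θ ← 0°
rotate_crank_by(-24°): θ ← 0° -24° = -24°
rotate_crank_by(-9°): θ ← -24° -9° = -33°
rotate_crank_by(-60°): θ ← -33° -60° = -93°
rotate_crank_by(+84°): θ ← -93° +84° = -9°
rotate_crank_by(-37°): θ ← -9° -37° = -46°
rotate_crank_by(+19°): θ ← -46° +19° = -27°
rotate_crank_by(-24°): θ ← -27° -24° = -51°
rotate_crank_by(+42°): θ ← -51° +42° = -9°
crank pin P = (r cos θ, r sin θ) = (15.803013, -2.502951)
h = r sin θ − e = -2.502951 − 13 = -15.502951
sin φ = h / L = -15.502951 / 279 = -0.05556613
φ = arcsin(-0.05556613) = -3.185346°

-3.1853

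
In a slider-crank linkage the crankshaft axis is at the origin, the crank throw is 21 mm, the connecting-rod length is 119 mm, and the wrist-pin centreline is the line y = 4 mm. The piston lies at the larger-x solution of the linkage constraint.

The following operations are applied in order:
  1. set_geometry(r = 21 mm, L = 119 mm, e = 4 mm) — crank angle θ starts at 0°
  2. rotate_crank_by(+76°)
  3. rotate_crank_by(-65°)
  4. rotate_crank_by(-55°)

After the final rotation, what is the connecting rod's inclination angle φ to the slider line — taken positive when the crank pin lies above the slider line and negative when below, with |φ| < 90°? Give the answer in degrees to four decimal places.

set_geometry: r = 21 mm, L = 119 mm, e = 4 mm; θ ← 0°
rotate_crank_by(+76°): θ ← 0° +76° = 76°
rotate_crank_by(-65°): θ ← 76° -65° = 11°
rotate_crank_by(-55°): θ ← 11° -55° = -44°
crank pin P = (r cos θ, r sin θ) = (15.106136, -14.587826)
h = r sin θ − e = -14.587826 − 4 = -18.587826
sin φ = h / L = -18.587826 / 119 = -0.15620022
φ = arcsin(-0.15620022) = -8.986412°

-8.9864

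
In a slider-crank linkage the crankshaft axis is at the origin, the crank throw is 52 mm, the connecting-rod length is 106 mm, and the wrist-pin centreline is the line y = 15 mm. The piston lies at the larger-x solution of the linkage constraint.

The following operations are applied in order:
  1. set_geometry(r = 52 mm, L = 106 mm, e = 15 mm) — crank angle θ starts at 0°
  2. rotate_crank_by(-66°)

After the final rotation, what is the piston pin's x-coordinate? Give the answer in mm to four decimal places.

106.7611

set_geometry: r = 52 mm, L = 106 mm, e = 15 mm; θ ← 0°
rotate_crank_by(-66°): θ ← 0° -66° = -66°
crank pin P = (r cos θ, r sin θ) = (21.150305, -47.504364)
h = r sin θ − e = -47.504364 − 15 = -62.504364
x = r cos θ + √(L² − h²) = 21.150305 + √(11236.0 − 3906.7955) = 21.150305 + 85.610773 = 106.761079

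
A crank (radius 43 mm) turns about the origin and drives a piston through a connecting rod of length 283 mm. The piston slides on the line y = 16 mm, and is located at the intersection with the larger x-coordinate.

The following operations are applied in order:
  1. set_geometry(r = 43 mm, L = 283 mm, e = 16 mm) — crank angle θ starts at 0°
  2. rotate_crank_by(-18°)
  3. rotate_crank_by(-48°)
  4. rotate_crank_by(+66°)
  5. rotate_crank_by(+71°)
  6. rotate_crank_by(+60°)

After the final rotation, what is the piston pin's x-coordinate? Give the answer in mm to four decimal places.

254.3108

set_geometry: r = 43 mm, L = 283 mm, e = 16 mm; θ ← 0°
rotate_crank_by(-18°): θ ← 0° -18° = -18°
rotate_crank_by(-48°): θ ← -18° -48° = -66°
rotate_crank_by(+66°): θ ← -66° +66° = 0°
rotate_crank_by(+71°): θ ← 0° +71° = 71°
rotate_crank_by(+60°): θ ← 71° +60° = 131°
crank pin P = (r cos θ, r sin θ) = (-28.210538, 32.452512)
h = r sin θ − e = 32.452512 − 16 = 16.452512
x = r cos θ + √(L² − h²) = -28.210538 + √(80089.0 − 270.6851) = -28.210538 + 282.521353 = 254.310815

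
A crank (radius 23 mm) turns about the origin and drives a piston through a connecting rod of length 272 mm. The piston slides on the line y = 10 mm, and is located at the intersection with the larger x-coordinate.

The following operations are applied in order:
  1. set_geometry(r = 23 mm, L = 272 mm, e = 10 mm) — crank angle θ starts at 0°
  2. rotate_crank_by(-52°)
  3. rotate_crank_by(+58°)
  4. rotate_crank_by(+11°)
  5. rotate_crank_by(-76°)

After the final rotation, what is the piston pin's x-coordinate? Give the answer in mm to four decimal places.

set_geometry: r = 23 mm, L = 272 mm, e = 10 mm; θ ← 0°
rotate_crank_by(-52°): θ ← 0° -52° = -52°
rotate_crank_by(+58°): θ ← -52° +58° = 6°
rotate_crank_by(+11°): θ ← 6° +11° = 17°
rotate_crank_by(-76°): θ ← 17° -76° = -59°
crank pin P = (r cos θ, r sin θ) = (11.845876, -19.714848)
h = r sin θ − e = -19.714848 − 10 = -29.714848
x = r cos θ + √(L² − h²) = 11.845876 + √(73984.0 − 882.9722) = 11.845876 + 270.372017 = 282.217893

282.2179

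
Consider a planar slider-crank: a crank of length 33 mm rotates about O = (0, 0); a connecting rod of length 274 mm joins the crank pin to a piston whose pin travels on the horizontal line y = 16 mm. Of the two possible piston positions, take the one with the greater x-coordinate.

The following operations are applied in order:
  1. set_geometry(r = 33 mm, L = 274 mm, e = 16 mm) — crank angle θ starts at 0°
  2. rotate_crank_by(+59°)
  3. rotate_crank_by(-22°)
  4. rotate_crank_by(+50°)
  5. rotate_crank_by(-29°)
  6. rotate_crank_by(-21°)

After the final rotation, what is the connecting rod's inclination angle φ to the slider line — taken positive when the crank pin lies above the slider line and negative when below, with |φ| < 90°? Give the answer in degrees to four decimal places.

set_geometry: r = 33 mm, L = 274 mm, e = 16 mm; θ ← 0°
rotate_crank_by(+59°): θ ← 0° +59° = 59°
rotate_crank_by(-22°): θ ← 59° -22° = 37°
rotate_crank_by(+50°): θ ← 37° +50° = 87°
rotate_crank_by(-29°): θ ← 87° -29° = 58°
rotate_crank_by(-21°): θ ← 58° -21° = 37°
crank pin P = (r cos θ, r sin θ) = (26.354972, 19.859896)
h = r sin θ − e = 19.859896 − 16 = 3.859896
sin φ = h / L = 3.859896 / 274 = 0.01408721
φ = arcsin(0.01408721) = 0.807164°

0.8072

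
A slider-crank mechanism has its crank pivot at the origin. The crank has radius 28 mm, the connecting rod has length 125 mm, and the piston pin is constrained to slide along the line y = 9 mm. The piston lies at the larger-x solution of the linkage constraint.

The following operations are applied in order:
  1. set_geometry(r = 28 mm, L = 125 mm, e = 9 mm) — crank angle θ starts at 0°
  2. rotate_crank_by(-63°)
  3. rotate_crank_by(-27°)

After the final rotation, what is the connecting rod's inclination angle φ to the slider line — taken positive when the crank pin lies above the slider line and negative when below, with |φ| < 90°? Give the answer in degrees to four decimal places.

-17.2175

set_geometry: r = 28 mm, L = 125 mm, e = 9 mm; θ ← 0°
rotate_crank_by(-63°): θ ← 0° -63° = -63°
rotate_crank_by(-27°): θ ← -63° -27° = -90°
crank pin P = (r cos θ, r sin θ) = (0.000000, -28.000000)
h = r sin θ − e = -28.000000 − 9 = -37.000000
sin φ = h / L = -37.000000 / 125 = -0.29600000
φ = arcsin(-0.29600000) = -17.217511°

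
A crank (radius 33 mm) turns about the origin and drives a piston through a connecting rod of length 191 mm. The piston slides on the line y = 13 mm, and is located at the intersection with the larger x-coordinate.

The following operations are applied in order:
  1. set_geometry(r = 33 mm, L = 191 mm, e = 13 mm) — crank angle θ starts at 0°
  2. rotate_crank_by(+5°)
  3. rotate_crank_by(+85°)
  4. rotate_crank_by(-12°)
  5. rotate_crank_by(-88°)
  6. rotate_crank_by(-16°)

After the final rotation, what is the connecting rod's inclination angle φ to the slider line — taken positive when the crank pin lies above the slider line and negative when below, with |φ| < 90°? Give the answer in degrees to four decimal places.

set_geometry: r = 33 mm, L = 191 mm, e = 13 mm; θ ← 0°
rotate_crank_by(+5°): θ ← 0° +5° = 5°
rotate_crank_by(+85°): θ ← 5° +85° = 90°
rotate_crank_by(-12°): θ ← 90° -12° = 78°
rotate_crank_by(-88°): θ ← 78° -88° = -10°
rotate_crank_by(-16°): θ ← -10° -16° = -26°
crank pin P = (r cos θ, r sin θ) = (29.660204, -14.466248)
h = r sin θ − e = -14.466248 − 13 = -27.466248
sin φ = h / L = -27.466248 / 191 = -0.14380234
φ = arcsin(-0.14380234) = -8.267932°

-8.2679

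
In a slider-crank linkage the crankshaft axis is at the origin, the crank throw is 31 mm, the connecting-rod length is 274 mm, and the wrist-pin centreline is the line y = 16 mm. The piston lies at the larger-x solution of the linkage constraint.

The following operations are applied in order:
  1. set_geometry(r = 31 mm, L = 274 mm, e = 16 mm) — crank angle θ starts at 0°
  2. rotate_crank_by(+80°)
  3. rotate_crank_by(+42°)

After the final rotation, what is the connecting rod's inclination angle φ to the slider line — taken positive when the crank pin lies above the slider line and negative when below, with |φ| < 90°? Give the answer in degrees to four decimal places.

set_geometry: r = 31 mm, L = 274 mm, e = 16 mm; θ ← 0°
rotate_crank_by(+80°): θ ← 0° +80° = 80°
rotate_crank_by(+42°): θ ← 80° +42° = 122°
crank pin P = (r cos θ, r sin θ) = (-16.427497, 26.289491)
h = r sin θ − e = 26.289491 − 16 = 10.289491
sin φ = h / L = 10.289491 / 274 = 0.03755289
φ = arcsin(0.03755289) = 2.152128°

2.1521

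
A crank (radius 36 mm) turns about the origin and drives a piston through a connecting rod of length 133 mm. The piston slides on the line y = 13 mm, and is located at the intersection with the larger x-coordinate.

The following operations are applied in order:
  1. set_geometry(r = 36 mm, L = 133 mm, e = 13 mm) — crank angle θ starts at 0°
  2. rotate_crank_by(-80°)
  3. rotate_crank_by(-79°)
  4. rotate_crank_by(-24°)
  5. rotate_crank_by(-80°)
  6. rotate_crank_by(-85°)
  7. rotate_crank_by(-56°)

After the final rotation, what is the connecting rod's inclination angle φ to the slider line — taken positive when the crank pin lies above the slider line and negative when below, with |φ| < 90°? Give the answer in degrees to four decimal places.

set_geometry: r = 36 mm, L = 133 mm, e = 13 mm; θ ← 0°
rotate_crank_by(-80°): θ ← 0° -80° = -80°
rotate_crank_by(-79°): θ ← -80° -79° = -159°
rotate_crank_by(-24°): θ ← -159° -24° = -183°
rotate_crank_by(-80°): θ ← -183° -80° = -263°
rotate_crank_by(-85°): θ ← -263° -85° = -348°
rotate_crank_by(-56°): θ ← -348° -56° = -404°
crank pin P = (r cos θ, r sin θ) = (25.896233, -25.007701)
h = r sin θ − e = -25.007701 − 13 = -38.007701
sin φ = h / L = -38.007701 / 133 = -0.28577219
φ = arcsin(-0.28577219) = -16.605012°

-16.6050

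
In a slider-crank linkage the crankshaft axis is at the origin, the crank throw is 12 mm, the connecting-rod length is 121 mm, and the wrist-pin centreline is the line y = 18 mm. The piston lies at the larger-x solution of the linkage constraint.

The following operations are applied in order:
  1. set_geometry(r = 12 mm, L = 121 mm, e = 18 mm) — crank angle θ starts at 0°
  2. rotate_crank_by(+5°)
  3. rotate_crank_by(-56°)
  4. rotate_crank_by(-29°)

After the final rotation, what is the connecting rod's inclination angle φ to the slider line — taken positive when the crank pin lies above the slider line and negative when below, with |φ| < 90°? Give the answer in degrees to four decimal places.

set_geometry: r = 12 mm, L = 121 mm, e = 18 mm; θ ← 0°
rotate_crank_by(+5°): θ ← 0° +5° = 5°
rotate_crank_by(-56°): θ ← 5° -56° = -51°
rotate_crank_by(-29°): θ ← -51° -29° = -80°
crank pin P = (r cos θ, r sin θ) = (2.083778, -11.817693)
h = r sin θ − e = -11.817693 − 18 = -29.817693
sin φ = h / L = -29.817693 / 121 = -0.24642722
φ = arcsin(-0.24642722) = -14.266193°

-14.2662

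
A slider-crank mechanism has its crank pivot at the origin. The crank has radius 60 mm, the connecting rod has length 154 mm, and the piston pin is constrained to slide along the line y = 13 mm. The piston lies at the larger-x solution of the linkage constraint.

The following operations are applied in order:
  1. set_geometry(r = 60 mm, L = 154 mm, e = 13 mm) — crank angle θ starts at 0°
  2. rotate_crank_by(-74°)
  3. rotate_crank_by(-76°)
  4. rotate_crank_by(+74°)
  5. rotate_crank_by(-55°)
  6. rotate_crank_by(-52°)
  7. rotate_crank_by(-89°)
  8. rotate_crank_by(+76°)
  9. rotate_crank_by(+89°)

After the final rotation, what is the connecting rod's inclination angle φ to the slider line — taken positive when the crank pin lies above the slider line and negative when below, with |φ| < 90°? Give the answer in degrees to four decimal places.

set_geometry: r = 60 mm, L = 154 mm, e = 13 mm; θ ← 0°
rotate_crank_by(-74°): θ ← 0° -74° = -74°
rotate_crank_by(-76°): θ ← -74° -76° = -150°
rotate_crank_by(+74°): θ ← -150° +74° = -76°
rotate_crank_by(-55°): θ ← -76° -55° = -131°
rotate_crank_by(-52°): θ ← -131° -52° = -183°
rotate_crank_by(-89°): θ ← -183° -89° = -272°
rotate_crank_by(+76°): θ ← -272° +76° = -196°
rotate_crank_by(+89°): θ ← -196° +89° = -107°
crank pin P = (r cos θ, r sin θ) = (-17.542302, -57.378285)
h = r sin θ − e = -57.378285 − 13 = -70.378285
sin φ = h / L = -70.378285 / 154 = -0.45700185
φ = arcsin(-0.45700185) = -27.193811°

-27.1938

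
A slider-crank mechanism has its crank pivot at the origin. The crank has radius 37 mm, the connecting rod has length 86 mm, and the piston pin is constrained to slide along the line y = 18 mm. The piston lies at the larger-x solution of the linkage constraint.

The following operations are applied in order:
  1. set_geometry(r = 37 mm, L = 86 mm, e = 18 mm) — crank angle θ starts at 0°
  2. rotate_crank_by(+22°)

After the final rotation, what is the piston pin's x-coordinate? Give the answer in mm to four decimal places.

120.2061

set_geometry: r = 37 mm, L = 86 mm, e = 18 mm; θ ← 0°
rotate_crank_by(+22°): θ ← 0° +22° = 22°
crank pin P = (r cos θ, r sin θ) = (34.305803, 13.860444)
h = r sin θ − e = 13.860444 − 18 = -4.139556
x = r cos θ + √(L² − h²) = 34.305803 + √(7396.0 − 17.1359) = 34.305803 + 85.900315 = 120.206117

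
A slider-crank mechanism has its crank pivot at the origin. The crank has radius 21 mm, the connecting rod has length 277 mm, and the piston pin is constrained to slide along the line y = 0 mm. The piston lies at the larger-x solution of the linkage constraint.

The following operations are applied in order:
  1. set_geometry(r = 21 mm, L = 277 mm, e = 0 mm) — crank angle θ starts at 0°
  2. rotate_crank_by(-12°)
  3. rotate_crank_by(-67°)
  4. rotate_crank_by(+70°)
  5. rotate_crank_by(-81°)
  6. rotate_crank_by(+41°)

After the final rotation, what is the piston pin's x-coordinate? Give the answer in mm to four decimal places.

set_geometry: r = 21 mm, L = 277 mm, e = 0 mm; θ ← 0°
rotate_crank_by(-12°): θ ← 0° -12° = -12°
rotate_crank_by(-67°): θ ← -12° -67° = -79°
rotate_crank_by(+70°): θ ← -79° +70° = -9°
rotate_crank_by(-81°): θ ← -9° -81° = -90°
rotate_crank_by(+41°): θ ← -90° +41° = -49°
crank pin P = (r cos θ, r sin θ) = (13.777240, -15.848901)
h = r sin θ − e = -15.848901 − 0 = -15.848901
x = r cos θ + √(L² − h²) = 13.777240 + √(76729.0 − 251.1877) = 13.777240 + 276.546221 = 290.323461

290.3235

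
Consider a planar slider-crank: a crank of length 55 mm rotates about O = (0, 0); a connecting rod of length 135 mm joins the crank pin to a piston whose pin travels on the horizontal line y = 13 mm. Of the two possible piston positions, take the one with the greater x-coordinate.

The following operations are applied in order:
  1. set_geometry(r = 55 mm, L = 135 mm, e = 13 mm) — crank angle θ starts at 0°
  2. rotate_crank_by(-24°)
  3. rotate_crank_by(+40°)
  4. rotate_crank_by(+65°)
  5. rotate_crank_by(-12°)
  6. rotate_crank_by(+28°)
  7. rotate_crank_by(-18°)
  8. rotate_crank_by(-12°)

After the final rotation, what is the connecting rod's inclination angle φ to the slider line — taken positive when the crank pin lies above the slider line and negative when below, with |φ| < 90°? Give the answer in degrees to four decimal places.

16.1841

set_geometry: r = 55 mm, L = 135 mm, e = 13 mm; θ ← 0°
rotate_crank_by(-24°): θ ← 0° -24° = -24°
rotate_crank_by(+40°): θ ← -24° +40° = 16°
rotate_crank_by(+65°): θ ← 16° +65° = 81°
rotate_crank_by(-12°): θ ← 81° -12° = 69°
rotate_crank_by(+28°): θ ← 69° +28° = 97°
rotate_crank_by(-18°): θ ← 97° -18° = 79°
rotate_crank_by(-12°): θ ← 79° -12° = 67°
crank pin P = (r cos θ, r sin θ) = (21.490212, 50.627767)
h = r sin θ − e = 50.627767 − 13 = 37.627767
sin φ = h / L = 37.627767 / 135 = 0.27872420
φ = arcsin(0.27872420) = 16.184076°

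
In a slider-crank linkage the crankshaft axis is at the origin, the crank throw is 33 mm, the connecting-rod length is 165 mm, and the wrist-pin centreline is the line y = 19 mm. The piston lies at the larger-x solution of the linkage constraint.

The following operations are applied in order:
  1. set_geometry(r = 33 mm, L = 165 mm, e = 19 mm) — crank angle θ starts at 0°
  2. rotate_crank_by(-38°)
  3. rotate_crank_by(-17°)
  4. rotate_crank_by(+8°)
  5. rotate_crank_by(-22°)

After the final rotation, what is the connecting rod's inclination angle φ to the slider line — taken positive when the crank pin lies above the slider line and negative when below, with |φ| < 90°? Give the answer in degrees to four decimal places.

-17.5698

set_geometry: r = 33 mm, L = 165 mm, e = 19 mm; θ ← 0°
rotate_crank_by(-38°): θ ← 0° -38° = -38°
rotate_crank_by(-17°): θ ← -38° -17° = -55°
rotate_crank_by(+8°): θ ← -55° +8° = -47°
rotate_crank_by(-22°): θ ← -47° -22° = -69°
crank pin P = (r cos θ, r sin θ) = (11.826142, -30.808154)
h = r sin θ − e = -30.808154 − 19 = -49.808154
sin φ = h / L = -49.808154 / 165 = -0.30186760
φ = arcsin(-0.30186760) = -17.569810°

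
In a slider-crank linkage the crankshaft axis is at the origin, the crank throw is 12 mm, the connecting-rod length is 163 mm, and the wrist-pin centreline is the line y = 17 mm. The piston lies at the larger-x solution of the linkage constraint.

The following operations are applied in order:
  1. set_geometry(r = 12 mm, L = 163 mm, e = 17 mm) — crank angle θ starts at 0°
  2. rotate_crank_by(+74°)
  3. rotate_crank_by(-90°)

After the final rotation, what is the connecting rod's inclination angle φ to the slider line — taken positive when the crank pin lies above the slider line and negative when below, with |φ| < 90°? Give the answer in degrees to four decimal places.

set_geometry: r = 12 mm, L = 163 mm, e = 17 mm; θ ← 0°
rotate_crank_by(+74°): θ ← 0° +74° = 74°
rotate_crank_by(-90°): θ ← 74° -90° = -16°
crank pin P = (r cos θ, r sin θ) = (11.535140, -3.307648)
h = r sin θ − e = -3.307648 − 17 = -20.307648
sin φ = h / L = -20.307648 / 163 = -0.12458680
φ = arcsin(-0.12458680) = -7.156895°

-7.1569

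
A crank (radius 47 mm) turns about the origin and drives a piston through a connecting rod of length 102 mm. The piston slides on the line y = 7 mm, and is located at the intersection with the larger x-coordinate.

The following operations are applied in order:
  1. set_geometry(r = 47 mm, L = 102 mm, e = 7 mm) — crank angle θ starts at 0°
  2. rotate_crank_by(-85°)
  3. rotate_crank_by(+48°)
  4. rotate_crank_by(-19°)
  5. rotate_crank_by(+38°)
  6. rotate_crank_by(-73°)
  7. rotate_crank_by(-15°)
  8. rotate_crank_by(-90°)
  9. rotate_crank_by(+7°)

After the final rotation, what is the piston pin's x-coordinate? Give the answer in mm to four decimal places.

set_geometry: r = 47 mm, L = 102 mm, e = 7 mm; θ ← 0°
rotate_crank_by(-85°): θ ← 0° -85° = -85°
rotate_crank_by(+48°): θ ← -85° +48° = -37°
rotate_crank_by(-19°): θ ← -37° -19° = -56°
rotate_crank_by(+38°): θ ← -56° +38° = -18°
rotate_crank_by(-73°): θ ← -18° -73° = -91°
rotate_crank_by(-15°): θ ← -91° -15° = -106°
rotate_crank_by(-90°): θ ← -106° -90° = -196°
rotate_crank_by(+7°): θ ← -196° +7° = -189°
crank pin P = (r cos θ, r sin θ) = (-46.421352, 7.352420)
h = r sin θ − e = 7.352420 − 7 = 0.352420
x = r cos θ + √(L² − h²) = -46.421352 + √(10404.0 − 0.1242) = -46.421352 + 101.999391 = 55.578039

55.5780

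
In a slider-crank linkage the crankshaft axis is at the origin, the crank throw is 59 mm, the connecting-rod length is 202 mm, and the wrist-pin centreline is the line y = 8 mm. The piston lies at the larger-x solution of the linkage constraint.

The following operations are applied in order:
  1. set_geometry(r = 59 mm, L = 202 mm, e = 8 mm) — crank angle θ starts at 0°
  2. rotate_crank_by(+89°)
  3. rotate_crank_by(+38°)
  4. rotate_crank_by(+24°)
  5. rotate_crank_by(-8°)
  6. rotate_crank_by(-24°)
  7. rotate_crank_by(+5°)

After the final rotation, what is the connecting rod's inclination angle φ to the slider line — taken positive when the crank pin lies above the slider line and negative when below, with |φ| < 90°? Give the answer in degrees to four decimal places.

set_geometry: r = 59 mm, L = 202 mm, e = 8 mm; θ ← 0°
rotate_crank_by(+89°): θ ← 0° +89° = 89°
rotate_crank_by(+38°): θ ← 89° +38° = 127°
rotate_crank_by(+24°): θ ← 127° +24° = 151°
rotate_crank_by(-8°): θ ← 151° -8° = 143°
rotate_crank_by(-24°): θ ← 143° -24° = 119°
rotate_crank_by(+5°): θ ← 119° +5° = 124°
crank pin P = (r cos θ, r sin θ) = (-32.992381, 48.913217)
h = r sin θ − e = 48.913217 − 8 = 40.913217
sin φ = h / L = 40.913217 / 202 = 0.20254068
φ = arcsin(0.20254068) = 11.685570°

11.6856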